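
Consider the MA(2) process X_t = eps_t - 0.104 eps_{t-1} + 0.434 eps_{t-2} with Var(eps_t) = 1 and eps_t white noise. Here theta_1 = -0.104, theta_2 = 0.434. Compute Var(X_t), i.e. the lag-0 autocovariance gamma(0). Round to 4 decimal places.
\gamma(0) = 1.1992

For an MA(q) process X_t = eps_t + sum_i theta_i eps_{t-i} with
Var(eps_t) = sigma^2, the variance is
  gamma(0) = sigma^2 * (1 + sum_i theta_i^2).
  sum_i theta_i^2 = (-0.104)^2 + (0.434)^2 = 0.010816 + 0.188356 = 0.199172.
  gamma(0) = 1 * (1 + 0.199172) = 1 * 1.199172 = 1.199172, which rounds to 1.1992.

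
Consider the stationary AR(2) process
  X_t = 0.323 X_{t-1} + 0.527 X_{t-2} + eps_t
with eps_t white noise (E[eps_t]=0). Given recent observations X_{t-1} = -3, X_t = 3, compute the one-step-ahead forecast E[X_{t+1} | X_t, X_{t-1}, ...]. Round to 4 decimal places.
E[X_{t+1} \mid \mathcal F_t] = -0.6120

For an AR(p) model X_t = c + sum_i phi_i X_{t-i} + eps_t, the
one-step-ahead conditional mean is
  E[X_{t+1} | X_t, ...] = c + sum_i phi_i X_{t+1-i}.
Substitute known values:
  E[X_{t+1} | ...] = (0.323) * (3) + (0.527) * (-3)
                   = -0.6120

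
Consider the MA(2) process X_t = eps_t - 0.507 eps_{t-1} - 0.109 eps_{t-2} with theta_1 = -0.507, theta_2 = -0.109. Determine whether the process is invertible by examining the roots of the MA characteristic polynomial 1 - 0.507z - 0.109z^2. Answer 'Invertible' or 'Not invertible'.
\text{Invertible}

The MA(q) characteristic polynomial is P(z) = 1 - 0.507z - 0.109z^2.
Invertibility requires all roots to lie outside the unit circle, i.e. |z| > 1 for every root.
Set 1 + (-0.507) z + (-0.109) z^2 = 0, i.e. a z^2 + b z + c = 0 with a = -0.109, b = -0.507, c = 1.
Discriminant D = b^2 - 4ac = (-0.507)^2 - 4*(-0.109)*1 = 0.257049 - (-0.436) = 0.693049.
D >= 0, so the roots are real: z = (-b +/- sqrt(D)) / (2a) = (0.507 +/- 0.832496) / (-0.218).
  z_1 = (0.507 + 0.832496) / (-0.218) = -6.1445,   |z_1| = 6.1445.
  z_2 = (0.507 - 0.832496) / (-0.218) = 1.4931,   |z_2| = 1.4931.
Moduli of all roots: 6.1445, 1.4931.
All moduli strictly greater than 1? Yes.
Verdict: Invertible.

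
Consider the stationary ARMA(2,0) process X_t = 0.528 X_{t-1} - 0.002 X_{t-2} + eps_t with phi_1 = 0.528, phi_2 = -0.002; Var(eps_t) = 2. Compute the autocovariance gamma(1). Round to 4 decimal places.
\gamma(1) = 1.4590

Multiply the model equation by X_{t-k} and take expectations. With theta_0 = psi_0 = 1 and psi_j the MA(infinity) weights, this gives
  gamma(k) - sum_i phi_i gamma(k-i) = c_k,
  c_k = sigma^2 * sum_{j=k..q} theta_j psi_{j-k}   (c_k = 0 for k > q),
using gamma(-m) = gamma(m).
Pure AR (q = 0): c_0 = sigma^2 = 2, c_k = 0 for k >= 1.
Equations for k = 0, 1, 2 (AR order 2, c_2 = 0):
  (E0) gamma(0) = phi_1 gamma(1) + phi_2 gamma(2) + c_0
  (E1) gamma(1) = phi_1 gamma(0) + phi_2 gamma(1) + c_1
  (E2) gamma(2) = phi_1 gamma(1) + phi_2 gamma(0)
From (E1): gamma(1) = A gamma(0) + B with
  A = phi_1 / (1 - phi_2) = 0.528 / 1.002 = 0.526946,   B = c_1 / (1 - phi_2) = 0 / 1.002 = 0.
Insert (E2) into (E0): gamma(0) (1 - phi_2^2) = phi_1 (1 + phi_2) gamma(1) + c_0.
  phi_1 (1 + phi_2) = (0.528)(0.998) = 0.526944,   1 - phi_2^2 = 0.999996.
Replace gamma(1) by A gamma(0) + B and collect gamma(0):
  gamma(0) [0.999996 - (0.526944)(0.526946)] = c_0 = 2
  gamma(0) * 0.722325 = 2
  gamma(0) = 2 / 0.722325 = 2.768837.
  gamma(1) = A gamma(0) = (0.526946)(2.768837) = 1.459028.
Therefore gamma(1) = 1.4590 (to 4 decimal places).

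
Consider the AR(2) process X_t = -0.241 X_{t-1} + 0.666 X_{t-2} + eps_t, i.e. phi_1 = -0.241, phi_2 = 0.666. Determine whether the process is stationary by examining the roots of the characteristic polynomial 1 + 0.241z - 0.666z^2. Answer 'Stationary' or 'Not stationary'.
\text{Stationary}

The AR(p) characteristic polynomial is P(z) = 1 + 0.241z - 0.666z^2.
Stationarity requires all roots to lie outside the unit circle, i.e. |z| > 1 for every root.
Set 1 + (0.241) z + (-0.666) z^2 = 0, i.e. a z^2 + b z + c = 0 with a = -0.666, b = 0.241, c = 1.
Discriminant D = b^2 - 4ac = (0.241)^2 - 4*(-0.666)*1 = 0.058081 - (-2.664) = 2.722081.
D >= 0, so the roots are real: z = (-b +/- sqrt(D)) / (2a) = (-0.241 +/- 1.649873) / (-1.332).
  z_1 = (-0.241 + 1.649873) / (-1.332) = -1.0577,   |z_1| = 1.0577.
  z_2 = (-0.241 - 1.649873) / (-1.332) = 1.4196,   |z_2| = 1.4196.
Moduli of all roots: 1.0577, 1.4196.
All moduli strictly greater than 1? Yes.
Verdict: Stationary.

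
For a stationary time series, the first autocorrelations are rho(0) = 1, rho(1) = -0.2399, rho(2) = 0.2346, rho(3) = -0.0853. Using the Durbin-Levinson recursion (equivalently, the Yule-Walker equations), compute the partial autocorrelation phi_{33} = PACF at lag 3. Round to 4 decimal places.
\phi_{33} = 0.0060

The PACF at lag k is phi_{kk}, the last component of the solution
to the Yule-Walker system G_k phi = r_k where
  (G_k)_{ij} = rho(|i - j|), (r_k)_i = rho(i), i,j = 1..k.
Equivalently, Durbin-Levinson gives phi_{kk} iteratively:
  phi_{11} = rho(1)
  phi_{kk} = [rho(k) - sum_{j=1..k-1} phi_{k-1,j} rho(k-j)]
            / [1 - sum_{j=1..k-1} phi_{k-1,j} rho(j)],
  phi_{k,j} = phi_{k-1,j} - phi_{kk} phi_{k-1,k-j},  j = 1..k-1.
Step k = 1:
  phi_11 = rho(1) = -0.2399.
Step k = 2:
  phi_22 = [rho(2) - phi_11 rho(1)] / [1 - phi_11 rho(1)] = [0.2346 - (-0.2399)(-0.2399)] / [1 - (-0.2399)(-0.2399)]
         = 0.17704799 / 0.94244799 = 0.18786.
  Update: phi_21 = phi_11 - phi_22 phi_11 = -0.2399 - (0.18786)(-0.2399) = -0.194832.
Step k = 3:
  phi_33 = [rho(3) - phi_21 rho(2) - phi_22 rho(1)] / [1 - phi_21 rho(1) - phi_22 rho(2)]
    numerator   = -0.0853 - (-0.194832)(0.2346) - (0.18786)(-0.2399) = 0.00547524
    denominator = 1 - (-0.194832)(-0.2399) - (0.18786)(0.2346) = 0.90918781
  phi_33 = 0.00547524 / 0.90918781 = 0.006.
Therefore phi_{33} = 0.0060.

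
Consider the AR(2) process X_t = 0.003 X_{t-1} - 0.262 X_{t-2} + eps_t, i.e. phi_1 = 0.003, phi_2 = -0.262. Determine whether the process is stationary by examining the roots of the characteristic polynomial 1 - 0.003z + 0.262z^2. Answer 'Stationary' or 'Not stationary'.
\text{Stationary}

The AR(p) characteristic polynomial is P(z) = 1 - 0.003z + 0.262z^2.
Stationarity requires all roots to lie outside the unit circle, i.e. |z| > 1 for every root.
Set 1 + (-0.003) z + (0.262) z^2 = 0, i.e. a z^2 + b z + c = 0 with a = 0.262, b = -0.003, c = 1.
Discriminant D = b^2 - 4ac = (-0.003)^2 - 4*(0.262)*1 = 0.000009 - (1.048) = -1.047991.
D < 0, so the roots are the complex-conjugate pair z = (-b +/- i sqrt(-D)) / (2a) = 0.0057 +/- 1.9537i.
For a conjugate pair |z|^2 = z * conj(z) = (product of roots) = c/a = 1/(0.262) = 3.816794, so |z| = sqrt(3.816794) = 1.9537 for both roots.
Moduli of all roots: 1.9537, 1.9537.
All moduli strictly greater than 1? Yes.
Verdict: Stationary.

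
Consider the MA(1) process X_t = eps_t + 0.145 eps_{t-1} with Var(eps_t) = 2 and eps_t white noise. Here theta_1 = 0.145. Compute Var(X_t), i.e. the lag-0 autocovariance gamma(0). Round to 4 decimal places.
\gamma(0) = 2.0421

For an MA(q) process X_t = eps_t + sum_i theta_i eps_{t-i} with
Var(eps_t) = sigma^2, the variance is
  gamma(0) = sigma^2 * (1 + sum_i theta_i^2).
  sum_i theta_i^2 = (0.145)^2 = 0.021025.
  gamma(0) = 2 * (1 + 0.021025) = 2 * 1.021025 = 2.04205, which rounds to 2.0421.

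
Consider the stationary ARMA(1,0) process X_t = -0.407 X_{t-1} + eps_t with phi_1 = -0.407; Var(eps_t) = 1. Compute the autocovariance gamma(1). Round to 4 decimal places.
\gamma(1) = -0.4878

Multiply the model equation by X_{t-k} and take expectations. With theta_0 = psi_0 = 1 and psi_j the MA(infinity) weights, this gives
  gamma(k) - sum_i phi_i gamma(k-i) = c_k,
  c_k = sigma^2 * sum_{j=k..q} theta_j psi_{j-k}   (c_k = 0 for k > q),
using gamma(-m) = gamma(m).
Pure AR (q = 0): c_0 = sigma^2 = 1, c_k = 0 for k >= 1.
Equations for k = 0 and k = 1 (AR order 1):
  gamma(0) = phi_1 gamma(1) + c_0
  gamma(1) = phi_1 gamma(0) + c_1
Substituting the second into the first: gamma(0) (1 - phi_1^2) = c_0 + phi_1 c_1, so
  gamma(0) = c_0 / (1 - phi_1^2) = 1 / (1 - (-0.407)^2) = 1 / 0.834351 = 1.198536.
  gamma(1) = phi_1 gamma(0) = (-0.407)(1.198536) = -0.487804.
Therefore gamma(1) = -0.4878 (to 4 decimal places).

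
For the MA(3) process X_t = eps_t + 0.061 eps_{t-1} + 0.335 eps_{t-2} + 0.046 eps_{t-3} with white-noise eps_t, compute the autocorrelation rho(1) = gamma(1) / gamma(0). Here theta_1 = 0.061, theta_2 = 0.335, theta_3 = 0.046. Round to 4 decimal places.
\rho(1) = 0.0866

For an MA(q) process with theta_0 = 1, the autocovariance is
  gamma(k) = sigma^2 * sum_{i=0..q-k} theta_i * theta_{i+k},
and rho(k) = gamma(k) / gamma(0). Sigma^2 cancels.
  numerator   = (1)*(0.061) + (0.061)*(0.335) + (0.335)*(0.046) = 0.096845.
  denominator = (1)^2 + (0.061)^2 + (0.335)^2 + (0.046)^2 = 1.118062.
  rho(1) = 0.096845 / 1.118062 = 0.0866.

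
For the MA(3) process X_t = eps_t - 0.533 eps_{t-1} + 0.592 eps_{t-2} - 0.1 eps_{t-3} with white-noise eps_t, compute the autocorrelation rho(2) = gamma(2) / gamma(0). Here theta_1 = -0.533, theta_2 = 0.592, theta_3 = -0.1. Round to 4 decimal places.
\rho(2) = 0.3924

For an MA(q) process with theta_0 = 1, the autocovariance is
  gamma(k) = sigma^2 * sum_{i=0..q-k} theta_i * theta_{i+k},
and rho(k) = gamma(k) / gamma(0). Sigma^2 cancels.
  numerator   = (1)*(0.592) + (-0.533)*(-0.1) = 0.6453.
  denominator = (1)^2 + (-0.533)^2 + (0.592)^2 + (-0.1)^2 = 1.644553.
  rho(2) = 0.6453 / 1.644553 = 0.3924.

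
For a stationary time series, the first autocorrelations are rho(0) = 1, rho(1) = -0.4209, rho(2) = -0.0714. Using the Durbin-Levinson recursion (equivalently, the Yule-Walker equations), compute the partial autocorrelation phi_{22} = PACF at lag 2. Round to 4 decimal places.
\phi_{22} = -0.3021

The PACF at lag k is phi_{kk}, the last component of the solution
to the Yule-Walker system G_k phi = r_k where
  (G_k)_{ij} = rho(|i - j|), (r_k)_i = rho(i), i,j = 1..k.
Equivalently, Durbin-Levinson gives phi_{kk} iteratively:
  phi_{11} = rho(1)
  phi_{kk} = [rho(k) - sum_{j=1..k-1} phi_{k-1,j} rho(k-j)]
            / [1 - sum_{j=1..k-1} phi_{k-1,j} rho(j)],
  phi_{k,j} = phi_{k-1,j} - phi_{kk} phi_{k-1,k-j},  j = 1..k-1.
Step k = 1:
  phi_11 = rho(1) = -0.4209.
Step k = 2:
  phi_22 = [rho(2) - phi_11 rho(1)] / [1 - phi_11 rho(1)] = [-0.0714 - (-0.4209)(-0.4209)] / [1 - (-0.4209)(-0.4209)]
         = -0.24855681 / 0.82284319 = -0.3021.
Therefore phi_{22} = -0.3021.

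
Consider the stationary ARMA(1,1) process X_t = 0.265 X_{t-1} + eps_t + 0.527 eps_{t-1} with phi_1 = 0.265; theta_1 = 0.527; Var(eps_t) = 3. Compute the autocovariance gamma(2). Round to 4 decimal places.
\gamma(2) = 0.7718

Multiply the model equation by X_{t-k} and take expectations. With theta_0 = psi_0 = 1 and psi_j the MA(infinity) weights, this gives
  gamma(k) - sum_i phi_i gamma(k-i) = c_k,
  c_k = sigma^2 * sum_{j=k..q} theta_j psi_{j-k}   (c_k = 0 for k > q),
using gamma(-m) = gamma(m).
psi-weights needed (psi_j = theta_j + sum_i phi_i psi_{j-i}):
  psi_1 = theta_1 + phi_1 = 0.527 + (0.265) = 0.792
Right-hand sides:
  c_0 = sigma^2 (1 + theta_1 psi_1) = 3 * (1 + (0.527)(0.792)) = 3 * 1.417384 = 4.252152
  c_1 = sigma^2 theta_1 = 3 * (0.527) = 1.581
  c_2 = 0
Equations for k = 0 and k = 1 (AR order 1):
  gamma(0) = phi_1 gamma(1) + c_0
  gamma(1) = phi_1 gamma(0) + c_1
Substituting the second into the first: gamma(0) (1 - phi_1^2) = c_0 + phi_1 c_1, so
  gamma(0) = (c_0 + phi_1 c_1) / (1 - phi_1^2) = (4.252152 + (0.265)(1.581)) / (1 - (0.265)^2) = 4.671117 / 0.929775 = 5.023922.
  gamma(1) = phi_1 gamma(0) + c_1 = (0.265)(5.023922) + (1.581) = 2.912339.
For k = 2 (> q): gamma(2) = phi_1 gamma(1) = (0.265)(2.912339) = 0.77177.
Therefore gamma(2) = 0.7718 (to 4 decimal places).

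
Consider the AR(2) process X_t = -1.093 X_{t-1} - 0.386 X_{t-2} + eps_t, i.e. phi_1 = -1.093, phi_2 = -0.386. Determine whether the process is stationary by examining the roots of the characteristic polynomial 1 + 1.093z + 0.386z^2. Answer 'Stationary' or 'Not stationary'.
\text{Stationary}

The AR(p) characteristic polynomial is P(z) = 1 + 1.093z + 0.386z^2.
Stationarity requires all roots to lie outside the unit circle, i.e. |z| > 1 for every root.
Set 1 + (1.093) z + (0.386) z^2 = 0, i.e. a z^2 + b z + c = 0 with a = 0.386, b = 1.093, c = 1.
Discriminant D = b^2 - 4ac = (1.093)^2 - 4*(0.386)*1 = 1.194649 - (1.544) = -0.349351.
D < 0, so the roots are the complex-conjugate pair z = (-b +/- i sqrt(-D)) / (2a) = -1.4158 +/- 0.7656i.
For a conjugate pair |z|^2 = z * conj(z) = (product of roots) = c/a = 1/(0.386) = 2.590674, so |z| = sqrt(2.590674) = 1.6096 for both roots.
Moduli of all roots: 1.6096, 1.6096.
All moduli strictly greater than 1? Yes.
Verdict: Stationary.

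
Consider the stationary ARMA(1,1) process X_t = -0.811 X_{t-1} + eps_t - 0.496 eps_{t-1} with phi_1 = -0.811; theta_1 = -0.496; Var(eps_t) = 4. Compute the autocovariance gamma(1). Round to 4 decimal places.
\gamma(1) = -21.4182

Multiply the model equation by X_{t-k} and take expectations. With theta_0 = psi_0 = 1 and psi_j the MA(infinity) weights, this gives
  gamma(k) - sum_i phi_i gamma(k-i) = c_k,
  c_k = sigma^2 * sum_{j=k..q} theta_j psi_{j-k}   (c_k = 0 for k > q),
using gamma(-m) = gamma(m).
psi-weights needed (psi_j = theta_j + sum_i phi_i psi_{j-i}):
  psi_1 = theta_1 + phi_1 = -0.496 + (-0.811) = -1.307
Right-hand sides:
  c_0 = sigma^2 (1 + theta_1 psi_1) = 4 * (1 + (-0.496)(-1.307)) = 4 * 1.648272 = 6.593088
  c_1 = sigma^2 theta_1 = 4 * (-0.496) = -1.984
  c_2 = 0
Equations for k = 0 and k = 1 (AR order 1):
  gamma(0) = phi_1 gamma(1) + c_0
  gamma(1) = phi_1 gamma(0) + c_1
Substituting the second into the first: gamma(0) (1 - phi_1^2) = c_0 + phi_1 c_1, so
  gamma(0) = (c_0 + phi_1 c_1) / (1 - phi_1^2) = (6.593088 + (-0.811)(-1.984)) / (1 - (-0.811)^2) = 8.202112 / 0.342279 = 23.963235.
  gamma(1) = phi_1 gamma(0) + c_1 = (-0.811)(23.963235) + (-1.984) = -21.418183.
Therefore gamma(1) = -21.4182 (to 4 decimal places).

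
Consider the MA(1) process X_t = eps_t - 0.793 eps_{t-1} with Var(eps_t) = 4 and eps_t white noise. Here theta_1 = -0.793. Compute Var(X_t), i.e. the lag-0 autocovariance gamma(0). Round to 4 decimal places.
\gamma(0) = 6.5154

For an MA(q) process X_t = eps_t + sum_i theta_i eps_{t-i} with
Var(eps_t) = sigma^2, the variance is
  gamma(0) = sigma^2 * (1 + sum_i theta_i^2).
  sum_i theta_i^2 = (-0.793)^2 = 0.628849.
  gamma(0) = 4 * (1 + 0.628849) = 4 * 1.628849 = 6.515396, which rounds to 6.5154.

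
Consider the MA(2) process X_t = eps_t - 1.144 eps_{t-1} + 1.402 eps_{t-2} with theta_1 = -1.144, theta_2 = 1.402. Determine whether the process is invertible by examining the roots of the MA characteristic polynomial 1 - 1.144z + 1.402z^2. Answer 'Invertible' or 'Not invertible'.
\text{Not invertible}

The MA(q) characteristic polynomial is P(z) = 1 - 1.144z + 1.402z^2.
Invertibility requires all roots to lie outside the unit circle, i.e. |z| > 1 for every root.
Set 1 + (-1.144) z + (1.402) z^2 = 0, i.e. a z^2 + b z + c = 0 with a = 1.402, b = -1.144, c = 1.
Discriminant D = b^2 - 4ac = (-1.144)^2 - 4*(1.402)*1 = 1.308736 - (5.608) = -4.299264.
D < 0, so the roots are the complex-conjugate pair z = (-b +/- i sqrt(-D)) / (2a) = 0.408 +/- 0.7395i.
For a conjugate pair |z|^2 = z * conj(z) = (product of roots) = c/a = 1/(1.402) = 0.713267, so |z| = sqrt(0.713267) = 0.8446 for both roots.
Moduli of all roots: 0.8446, 0.8446.
All moduli strictly greater than 1? No.
Verdict: Not invertible.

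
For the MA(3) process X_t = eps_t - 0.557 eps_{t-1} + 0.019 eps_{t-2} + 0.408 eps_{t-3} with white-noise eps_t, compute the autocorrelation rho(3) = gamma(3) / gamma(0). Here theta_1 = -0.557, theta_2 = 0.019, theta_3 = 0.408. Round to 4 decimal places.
\rho(3) = 0.2762

For an MA(q) process with theta_0 = 1, the autocovariance is
  gamma(k) = sigma^2 * sum_{i=0..q-k} theta_i * theta_{i+k},
and rho(k) = gamma(k) / gamma(0). Sigma^2 cancels.
  numerator   = (1)*(0.408) = 0.408.
  denominator = (1)^2 + (-0.557)^2 + (0.019)^2 + (0.408)^2 = 1.477074.
  rho(3) = 0.408 / 1.477074 = 0.2762.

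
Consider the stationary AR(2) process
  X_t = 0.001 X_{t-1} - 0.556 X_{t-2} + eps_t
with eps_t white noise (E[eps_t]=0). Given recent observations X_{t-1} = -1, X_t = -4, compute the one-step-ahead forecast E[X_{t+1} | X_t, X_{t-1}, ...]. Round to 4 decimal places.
E[X_{t+1} \mid \mathcal F_t] = 0.5520

For an AR(p) model X_t = c + sum_i phi_i X_{t-i} + eps_t, the
one-step-ahead conditional mean is
  E[X_{t+1} | X_t, ...] = c + sum_i phi_i X_{t+1-i}.
Substitute known values:
  E[X_{t+1} | ...] = (0.001) * (-4) + (-0.556) * (-1)
                   = 0.5520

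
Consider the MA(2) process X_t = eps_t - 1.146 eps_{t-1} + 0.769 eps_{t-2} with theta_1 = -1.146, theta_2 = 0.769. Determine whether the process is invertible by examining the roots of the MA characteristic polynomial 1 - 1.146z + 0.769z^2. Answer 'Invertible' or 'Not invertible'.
\text{Invertible}

The MA(q) characteristic polynomial is P(z) = 1 - 1.146z + 0.769z^2.
Invertibility requires all roots to lie outside the unit circle, i.e. |z| > 1 for every root.
Set 1 + (-1.146) z + (0.769) z^2 = 0, i.e. a z^2 + b z + c = 0 with a = 0.769, b = -1.146, c = 1.
Discriminant D = b^2 - 4ac = (-1.146)^2 - 4*(0.769)*1 = 1.313316 - (3.076) = -1.762684.
D < 0, so the roots are the complex-conjugate pair z = (-b +/- i sqrt(-D)) / (2a) = 0.7451 +/- 0.8632i.
For a conjugate pair |z|^2 = z * conj(z) = (product of roots) = c/a = 1/(0.769) = 1.30039, so |z| = sqrt(1.30039) = 1.1403 for both roots.
Moduli of all roots: 1.1403, 1.1403.
All moduli strictly greater than 1? Yes.
Verdict: Invertible.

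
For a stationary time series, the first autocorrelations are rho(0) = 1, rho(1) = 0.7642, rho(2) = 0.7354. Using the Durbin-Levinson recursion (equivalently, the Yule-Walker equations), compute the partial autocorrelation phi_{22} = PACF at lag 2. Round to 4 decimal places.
\phi_{22} = 0.3639

The PACF at lag k is phi_{kk}, the last component of the solution
to the Yule-Walker system G_k phi = r_k where
  (G_k)_{ij} = rho(|i - j|), (r_k)_i = rho(i), i,j = 1..k.
Equivalently, Durbin-Levinson gives phi_{kk} iteratively:
  phi_{11} = rho(1)
  phi_{kk} = [rho(k) - sum_{j=1..k-1} phi_{k-1,j} rho(k-j)]
            / [1 - sum_{j=1..k-1} phi_{k-1,j} rho(j)],
  phi_{k,j} = phi_{k-1,j} - phi_{kk} phi_{k-1,k-j},  j = 1..k-1.
Step k = 1:
  phi_11 = rho(1) = 0.7642.
Step k = 2:
  phi_22 = [rho(2) - phi_11 rho(1)] / [1 - phi_11 rho(1)] = [0.7354 - (0.7642)(0.7642)] / [1 - (0.7642)(0.7642)]
         = 0.15139836 / 0.41599836 = 0.3639.
Therefore phi_{22} = 0.3639.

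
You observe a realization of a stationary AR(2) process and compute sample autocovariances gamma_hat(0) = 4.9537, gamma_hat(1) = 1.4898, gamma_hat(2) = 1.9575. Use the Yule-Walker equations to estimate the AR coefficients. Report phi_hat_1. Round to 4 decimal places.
\hat\phi_{1} = 0.2000

The Yule-Walker equations for an AR(p) process read, in matrix form,
  Gamma_p phi = r_p,   with   (Gamma_p)_{ij} = gamma(|i - j|),
                       (r_p)_i = gamma(i),   i,j = 1..p.
Substitute the sample gammas (Toeplitz matrix and right-hand side of size 2):
  Gamma_p = [[4.9537, 1.4898], [1.4898, 4.9537]]
  r_p     = [1.4898, 1.9575]
Written out:
  4.9537 phi_1 + 1.4898 phi_2 = 1.4898
  1.4898 phi_1 + 4.9537 phi_2 = 1.9575
Solve by Cramer's rule:
  det = gamma(0)^2 - gamma(1)^2 = (4.9537)^2 - (1.4898)^2 = 24.53914369 - 2.21950404 = 22.31963965
  phi_hat_1 = [gamma(1) gamma(0) - gamma(1) gamma(2)] / det = [(1.4898)(4.9537) - (1.4898)(1.9575)] / 22.31963965 = 4.46373876 / 22.31963965 = 0.2
  phi_hat_2 = [gamma(0) gamma(2) - gamma(1)^2] / det = [(4.9537)(1.9575) - (1.4898)^2] / 22.31963965 = 7.47736371 / 22.31963965 = 0.335
So phi_hat = [0.2000, 0.3350].
Therefore phi_hat_1 = 0.2000.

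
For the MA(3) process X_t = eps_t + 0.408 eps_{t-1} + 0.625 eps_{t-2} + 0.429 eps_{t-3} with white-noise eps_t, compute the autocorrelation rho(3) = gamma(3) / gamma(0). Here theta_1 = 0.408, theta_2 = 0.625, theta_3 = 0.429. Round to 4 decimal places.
\rho(3) = 0.2464

For an MA(q) process with theta_0 = 1, the autocovariance is
  gamma(k) = sigma^2 * sum_{i=0..q-k} theta_i * theta_{i+k},
and rho(k) = gamma(k) / gamma(0). Sigma^2 cancels.
  numerator   = (1)*(0.429) = 0.429.
  denominator = (1)^2 + (0.408)^2 + (0.625)^2 + (0.429)^2 = 1.74113.
  rho(3) = 0.429 / 1.74113 = 0.2464.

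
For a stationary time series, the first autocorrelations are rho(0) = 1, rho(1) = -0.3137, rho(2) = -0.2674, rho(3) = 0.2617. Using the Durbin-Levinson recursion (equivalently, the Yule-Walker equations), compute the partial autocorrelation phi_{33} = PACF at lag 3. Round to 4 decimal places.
\phi_{33} = 0.0219

The PACF at lag k is phi_{kk}, the last component of the solution
to the Yule-Walker system G_k phi = r_k where
  (G_k)_{ij} = rho(|i - j|), (r_k)_i = rho(i), i,j = 1..k.
Equivalently, Durbin-Levinson gives phi_{kk} iteratively:
  phi_{11} = rho(1)
  phi_{kk} = [rho(k) - sum_{j=1..k-1} phi_{k-1,j} rho(k-j)]
            / [1 - sum_{j=1..k-1} phi_{k-1,j} rho(j)],
  phi_{k,j} = phi_{k-1,j} - phi_{kk} phi_{k-1,k-j},  j = 1..k-1.
Step k = 1:
  phi_11 = rho(1) = -0.3137.
Step k = 2:
  phi_22 = [rho(2) - phi_11 rho(1)] / [1 - phi_11 rho(1)] = [-0.2674 - (-0.3137)(-0.3137)] / [1 - (-0.3137)(-0.3137)]
         = -0.36580769 / 0.90159231 = -0.405735.
  Update: phi_21 = phi_11 - phi_22 phi_11 = -0.3137 - (-0.405735)(-0.3137) = -0.440979.
Step k = 3:
  phi_33 = [rho(3) - phi_21 rho(2) - phi_22 rho(1)] / [1 - phi_21 rho(1) - phi_22 rho(2)]
    numerator   = 0.2617 - (-0.440979)(-0.2674) - (-0.405735)(-0.3137) = 0.01650307
    denominator = 1 - (-0.440979)(-0.3137) - (-0.405735)(-0.2674) = 0.75317127
  phi_33 = 0.01650307 / 0.75317127 = 0.0219.
Therefore phi_{33} = 0.0219.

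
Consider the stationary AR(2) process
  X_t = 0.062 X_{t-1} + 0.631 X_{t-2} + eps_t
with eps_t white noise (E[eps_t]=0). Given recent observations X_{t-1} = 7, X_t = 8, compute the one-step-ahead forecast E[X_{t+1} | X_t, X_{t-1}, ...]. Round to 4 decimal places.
E[X_{t+1} \mid \mathcal F_t] = 4.9130

For an AR(p) model X_t = c + sum_i phi_i X_{t-i} + eps_t, the
one-step-ahead conditional mean is
  E[X_{t+1} | X_t, ...] = c + sum_i phi_i X_{t+1-i}.
Substitute known values:
  E[X_{t+1} | ...] = (0.062) * (8) + (0.631) * (7)
                   = 4.9130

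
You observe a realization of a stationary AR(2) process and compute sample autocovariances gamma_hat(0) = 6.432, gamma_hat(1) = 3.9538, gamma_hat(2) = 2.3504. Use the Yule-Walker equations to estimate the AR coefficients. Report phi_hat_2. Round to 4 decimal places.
\hat\phi_{2} = -0.0200

The Yule-Walker equations for an AR(p) process read, in matrix form,
  Gamma_p phi = r_p,   with   (Gamma_p)_{ij} = gamma(|i - j|),
                       (r_p)_i = gamma(i),   i,j = 1..p.
Substitute the sample gammas (Toeplitz matrix and right-hand side of size 2):
  Gamma_p = [[6.432, 3.9538], [3.9538, 6.432]]
  r_p     = [3.9538, 2.3504]
Written out:
  6.432 phi_1 + 3.9538 phi_2 = 3.9538
  3.9538 phi_1 + 6.432 phi_2 = 2.3504
Solve by Cramer's rule:
  det = gamma(0)^2 - gamma(1)^2 = (6.432)^2 - (3.9538)^2 = 41.370624 - 15.63253444 = 25.73808956
  phi_hat_1 = [gamma(1) gamma(0) - gamma(1) gamma(2)] / det = [(3.9538)(6.432) - (3.9538)(2.3504)] / 25.73808956 = 16.13783008 / 25.73808956 = 0.627
  phi_hat_2 = [gamma(0) gamma(2) - gamma(1)^2] / det = [(6.432)(2.3504) - (3.9538)^2] / 25.73808956 = -0.51476164 / 25.73808956 = -0.02
So phi_hat = [0.6270, -0.0200].
Therefore phi_hat_2 = -0.0200.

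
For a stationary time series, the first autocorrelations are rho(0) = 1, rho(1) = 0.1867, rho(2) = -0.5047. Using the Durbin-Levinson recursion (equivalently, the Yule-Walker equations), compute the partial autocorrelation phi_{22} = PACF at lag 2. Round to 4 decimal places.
\phi_{22} = -0.5590

The PACF at lag k is phi_{kk}, the last component of the solution
to the Yule-Walker system G_k phi = r_k where
  (G_k)_{ij} = rho(|i - j|), (r_k)_i = rho(i), i,j = 1..k.
Equivalently, Durbin-Levinson gives phi_{kk} iteratively:
  phi_{11} = rho(1)
  phi_{kk} = [rho(k) - sum_{j=1..k-1} phi_{k-1,j} rho(k-j)]
            / [1 - sum_{j=1..k-1} phi_{k-1,j} rho(j)],
  phi_{k,j} = phi_{k-1,j} - phi_{kk} phi_{k-1,k-j},  j = 1..k-1.
Step k = 1:
  phi_11 = rho(1) = 0.1867.
Step k = 2:
  phi_22 = [rho(2) - phi_11 rho(1)] / [1 - phi_11 rho(1)] = [-0.5047 - (0.1867)(0.1867)] / [1 - (0.1867)(0.1867)]
         = -0.53955689 / 0.96514311 = -0.559.
Therefore phi_{22} = -0.5590.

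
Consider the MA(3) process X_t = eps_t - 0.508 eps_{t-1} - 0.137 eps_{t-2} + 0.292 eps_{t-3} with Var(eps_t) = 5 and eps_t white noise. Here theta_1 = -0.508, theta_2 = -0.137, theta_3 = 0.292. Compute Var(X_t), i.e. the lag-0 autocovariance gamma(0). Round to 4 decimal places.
\gamma(0) = 6.8105

For an MA(q) process X_t = eps_t + sum_i theta_i eps_{t-i} with
Var(eps_t) = sigma^2, the variance is
  gamma(0) = sigma^2 * (1 + sum_i theta_i^2).
  sum_i theta_i^2 = (-0.508)^2 + (-0.137)^2 + (0.292)^2 = 0.258064 + 0.018769 + 0.085264 = 0.362097.
  gamma(0) = 5 * (1 + 0.362097) = 5 * 1.362097 = 6.810485, which rounds to 6.8105.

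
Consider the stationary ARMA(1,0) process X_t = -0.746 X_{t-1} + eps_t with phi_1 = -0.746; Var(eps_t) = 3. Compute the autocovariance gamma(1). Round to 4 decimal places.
\gamma(1) = -5.0464

Multiply the model equation by X_{t-k} and take expectations. With theta_0 = psi_0 = 1 and psi_j the MA(infinity) weights, this gives
  gamma(k) - sum_i phi_i gamma(k-i) = c_k,
  c_k = sigma^2 * sum_{j=k..q} theta_j psi_{j-k}   (c_k = 0 for k > q),
using gamma(-m) = gamma(m).
Pure AR (q = 0): c_0 = sigma^2 = 3, c_k = 0 for k >= 1.
Equations for k = 0 and k = 1 (AR order 1):
  gamma(0) = phi_1 gamma(1) + c_0
  gamma(1) = phi_1 gamma(0) + c_1
Substituting the second into the first: gamma(0) (1 - phi_1^2) = c_0 + phi_1 c_1, so
  gamma(0) = c_0 / (1 - phi_1^2) = 3 / (1 - (-0.746)^2) = 3 / 0.443484 = 6.764618.
  gamma(1) = phi_1 gamma(0) = (-0.746)(6.764618) = -5.046405.
Therefore gamma(1) = -5.0464 (to 4 decimal places).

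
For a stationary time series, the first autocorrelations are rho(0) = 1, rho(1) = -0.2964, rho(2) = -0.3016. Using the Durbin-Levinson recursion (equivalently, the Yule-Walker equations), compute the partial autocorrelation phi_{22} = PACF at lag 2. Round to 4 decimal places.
\phi_{22} = -0.4270

The PACF at lag k is phi_{kk}, the last component of the solution
to the Yule-Walker system G_k phi = r_k where
  (G_k)_{ij} = rho(|i - j|), (r_k)_i = rho(i), i,j = 1..k.
Equivalently, Durbin-Levinson gives phi_{kk} iteratively:
  phi_{11} = rho(1)
  phi_{kk} = [rho(k) - sum_{j=1..k-1} phi_{k-1,j} rho(k-j)]
            / [1 - sum_{j=1..k-1} phi_{k-1,j} rho(j)],
  phi_{k,j} = phi_{k-1,j} - phi_{kk} phi_{k-1,k-j},  j = 1..k-1.
Step k = 1:
  phi_11 = rho(1) = -0.2964.
Step k = 2:
  phi_22 = [rho(2) - phi_11 rho(1)] / [1 - phi_11 rho(1)] = [-0.3016 - (-0.2964)(-0.2964)] / [1 - (-0.2964)(-0.2964)]
         = -0.38945296 / 0.91214704 = -0.427.
Therefore phi_{22} = -0.4270.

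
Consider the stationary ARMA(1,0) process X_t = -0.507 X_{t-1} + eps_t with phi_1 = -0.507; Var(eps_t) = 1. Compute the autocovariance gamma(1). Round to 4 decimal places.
\gamma(1) = -0.6824

Multiply the model equation by X_{t-k} and take expectations. With theta_0 = psi_0 = 1 and psi_j the MA(infinity) weights, this gives
  gamma(k) - sum_i phi_i gamma(k-i) = c_k,
  c_k = sigma^2 * sum_{j=k..q} theta_j psi_{j-k}   (c_k = 0 for k > q),
using gamma(-m) = gamma(m).
Pure AR (q = 0): c_0 = sigma^2 = 1, c_k = 0 for k >= 1.
Equations for k = 0 and k = 1 (AR order 1):
  gamma(0) = phi_1 gamma(1) + c_0
  gamma(1) = phi_1 gamma(0) + c_1
Substituting the second into the first: gamma(0) (1 - phi_1^2) = c_0 + phi_1 c_1, so
  gamma(0) = c_0 / (1 - phi_1^2) = 1 / (1 - (-0.507)^2) = 1 / 0.742951 = 1.345984.
  gamma(1) = phi_1 gamma(0) = (-0.507)(1.345984) = -0.682414.
Therefore gamma(1) = -0.6824 (to 4 decimal places).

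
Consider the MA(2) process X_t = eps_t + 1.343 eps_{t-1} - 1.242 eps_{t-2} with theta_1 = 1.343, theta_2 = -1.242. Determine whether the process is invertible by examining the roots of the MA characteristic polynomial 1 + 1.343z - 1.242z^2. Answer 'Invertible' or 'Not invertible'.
\text{Not invertible}

The MA(q) characteristic polynomial is P(z) = 1 + 1.343z - 1.242z^2.
Invertibility requires all roots to lie outside the unit circle, i.e. |z| > 1 for every root.
Set 1 + (1.343) z + (-1.242) z^2 = 0, i.e. a z^2 + b z + c = 0 with a = -1.242, b = 1.343, c = 1.
Discriminant D = b^2 - 4ac = (1.343)^2 - 4*(-1.242)*1 = 1.803649 - (-4.968) = 6.771649.
D >= 0, so the roots are real: z = (-b +/- sqrt(D)) / (2a) = (-1.343 +/- 2.602239) / (-2.484).
  z_1 = (-1.343 + 2.602239) / (-2.484) = -0.5069,   |z_1| = 0.5069.
  z_2 = (-1.343 - 2.602239) / (-2.484) = 1.5883,   |z_2| = 1.5883.
Moduli of all roots: 0.5069, 1.5883.
All moduli strictly greater than 1? No.
Verdict: Not invertible.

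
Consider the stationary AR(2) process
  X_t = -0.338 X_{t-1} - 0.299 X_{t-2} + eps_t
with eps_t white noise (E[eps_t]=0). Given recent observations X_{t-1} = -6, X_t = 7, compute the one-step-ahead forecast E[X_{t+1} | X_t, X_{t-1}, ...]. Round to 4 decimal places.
E[X_{t+1} \mid \mathcal F_t] = -0.5720

For an AR(p) model X_t = c + sum_i phi_i X_{t-i} + eps_t, the
one-step-ahead conditional mean is
  E[X_{t+1} | X_t, ...] = c + sum_i phi_i X_{t+1-i}.
Substitute known values:
  E[X_{t+1} | ...] = (-0.338) * (7) + (-0.299) * (-6)
                   = -0.5720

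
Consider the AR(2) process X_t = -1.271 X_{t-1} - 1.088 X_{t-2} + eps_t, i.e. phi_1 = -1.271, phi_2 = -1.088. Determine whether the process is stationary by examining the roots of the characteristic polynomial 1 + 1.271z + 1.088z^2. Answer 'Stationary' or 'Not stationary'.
\text{Not stationary}

The AR(p) characteristic polynomial is P(z) = 1 + 1.271z + 1.088z^2.
Stationarity requires all roots to lie outside the unit circle, i.e. |z| > 1 for every root.
Set 1 + (1.271) z + (1.088) z^2 = 0, i.e. a z^2 + b z + c = 0 with a = 1.088, b = 1.271, c = 1.
Discriminant D = b^2 - 4ac = (1.271)^2 - 4*(1.088)*1 = 1.615441 - (4.352) = -2.736559.
D < 0, so the roots are the complex-conjugate pair z = (-b +/- i sqrt(-D)) / (2a) = -0.5841 +/- 0.7602i.
For a conjugate pair |z|^2 = z * conj(z) = (product of roots) = c/a = 1/(1.088) = 0.919118, so |z| = sqrt(0.919118) = 0.9587 for both roots.
Moduli of all roots: 0.9587, 0.9587.
All moduli strictly greater than 1? No.
Verdict: Not stationary.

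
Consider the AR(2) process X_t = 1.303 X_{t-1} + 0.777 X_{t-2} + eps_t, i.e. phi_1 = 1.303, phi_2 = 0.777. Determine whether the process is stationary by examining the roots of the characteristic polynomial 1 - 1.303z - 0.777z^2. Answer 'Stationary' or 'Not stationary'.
\text{Not stationary}

The AR(p) characteristic polynomial is P(z) = 1 - 1.303z - 0.777z^2.
Stationarity requires all roots to lie outside the unit circle, i.e. |z| > 1 for every root.
Set 1 + (-1.303) z + (-0.777) z^2 = 0, i.e. a z^2 + b z + c = 0 with a = -0.777, b = -1.303, c = 1.
Discriminant D = b^2 - 4ac = (-1.303)^2 - 4*(-0.777)*1 = 1.697809 - (-3.108) = 4.805809.
D >= 0, so the roots are real: z = (-b +/- sqrt(D)) / (2a) = (1.303 +/- 2.192216) / (-1.554).
  z_1 = (1.303 + 2.192216) / (-1.554) = -2.2492,   |z_1| = 2.2492.
  z_2 = (1.303 - 2.192216) / (-1.554) = 0.5722,   |z_2| = 0.5722.
Moduli of all roots: 2.2492, 0.5722.
All moduli strictly greater than 1? No.
Verdict: Not stationary.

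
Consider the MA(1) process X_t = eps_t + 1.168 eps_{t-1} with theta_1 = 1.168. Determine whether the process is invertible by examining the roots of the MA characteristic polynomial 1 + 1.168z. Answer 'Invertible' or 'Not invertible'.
\text{Not invertible}

The MA(q) characteristic polynomial is P(z) = 1 + 1.168z.
Invertibility requires all roots to lie outside the unit circle, i.e. |z| > 1 for every root.
This is linear in z: 1 + (1.168) z = 0  =>  z = -1/(1.168) = -0.856164,  |z| = 0.856164.
Moduli of all roots: 0.8562.
All moduli strictly greater than 1? No.
Verdict: Not invertible.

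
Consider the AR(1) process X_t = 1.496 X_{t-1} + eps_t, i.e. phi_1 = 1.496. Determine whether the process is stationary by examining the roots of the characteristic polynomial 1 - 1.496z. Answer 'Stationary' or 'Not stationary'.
\text{Not stationary}

The AR(p) characteristic polynomial is P(z) = 1 - 1.496z.
Stationarity requires all roots to lie outside the unit circle, i.e. |z| > 1 for every root.
This is linear in z: 1 + (-1.496) z = 0  =>  z = -1/(-1.496) = 0.668449,  |z| = 0.668449.
Moduli of all roots: 0.6684.
All moduli strictly greater than 1? No.
Verdict: Not stationary.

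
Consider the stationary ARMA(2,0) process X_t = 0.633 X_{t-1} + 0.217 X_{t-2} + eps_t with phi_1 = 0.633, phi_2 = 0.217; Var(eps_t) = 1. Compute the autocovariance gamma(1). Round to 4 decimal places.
\gamma(1) = 2.4488

Multiply the model equation by X_{t-k} and take expectations. With theta_0 = psi_0 = 1 and psi_j the MA(infinity) weights, this gives
  gamma(k) - sum_i phi_i gamma(k-i) = c_k,
  c_k = sigma^2 * sum_{j=k..q} theta_j psi_{j-k}   (c_k = 0 for k > q),
using gamma(-m) = gamma(m).
Pure AR (q = 0): c_0 = sigma^2 = 1, c_k = 0 for k >= 1.
Equations for k = 0, 1, 2 (AR order 2, c_2 = 0):
  (E0) gamma(0) = phi_1 gamma(1) + phi_2 gamma(2) + c_0
  (E1) gamma(1) = phi_1 gamma(0) + phi_2 gamma(1) + c_1
  (E2) gamma(2) = phi_1 gamma(1) + phi_2 gamma(0)
From (E1): gamma(1) = A gamma(0) + B with
  A = phi_1 / (1 - phi_2) = 0.633 / 0.783 = 0.808429,   B = c_1 / (1 - phi_2) = 0 / 0.783 = 0.
Insert (E2) into (E0): gamma(0) (1 - phi_2^2) = phi_1 (1 + phi_2) gamma(1) + c_0.
  phi_1 (1 + phi_2) = (0.633)(1.217) = 0.770361,   1 - phi_2^2 = 0.952911.
Replace gamma(1) by A gamma(0) + B and collect gamma(0):
  gamma(0) [0.952911 - (0.770361)(0.808429)] = c_0 = 1
  gamma(0) * 0.330129 = 1
  gamma(0) = 1 / 0.330129 = 3.029121.
  gamma(1) = A gamma(0) = (0.808429)(3.029121) = 2.44883.
Therefore gamma(1) = 2.4488 (to 4 decimal places).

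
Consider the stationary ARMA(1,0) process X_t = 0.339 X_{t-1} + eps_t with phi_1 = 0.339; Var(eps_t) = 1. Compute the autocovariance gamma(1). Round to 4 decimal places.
\gamma(1) = 0.3830

Multiply the model equation by X_{t-k} and take expectations. With theta_0 = psi_0 = 1 and psi_j the MA(infinity) weights, this gives
  gamma(k) - sum_i phi_i gamma(k-i) = c_k,
  c_k = sigma^2 * sum_{j=k..q} theta_j psi_{j-k}   (c_k = 0 for k > q),
using gamma(-m) = gamma(m).
Pure AR (q = 0): c_0 = sigma^2 = 1, c_k = 0 for k >= 1.
Equations for k = 0 and k = 1 (AR order 1):
  gamma(0) = phi_1 gamma(1) + c_0
  gamma(1) = phi_1 gamma(0) + c_1
Substituting the second into the first: gamma(0) (1 - phi_1^2) = c_0 + phi_1 c_1, so
  gamma(0) = c_0 / (1 - phi_1^2) = 1 / (1 - (0.339)^2) = 1 / 0.885079 = 1.129843.
  gamma(1) = phi_1 gamma(0) = (0.339)(1.129843) = 0.383017.
Therefore gamma(1) = 0.3830 (to 4 decimal places).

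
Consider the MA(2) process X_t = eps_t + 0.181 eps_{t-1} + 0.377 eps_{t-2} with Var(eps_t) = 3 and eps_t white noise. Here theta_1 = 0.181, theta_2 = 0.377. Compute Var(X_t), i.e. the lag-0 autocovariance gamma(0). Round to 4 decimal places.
\gamma(0) = 3.5247

For an MA(q) process X_t = eps_t + sum_i theta_i eps_{t-i} with
Var(eps_t) = sigma^2, the variance is
  gamma(0) = sigma^2 * (1 + sum_i theta_i^2).
  sum_i theta_i^2 = (0.181)^2 + (0.377)^2 = 0.032761 + 0.142129 = 0.17489.
  gamma(0) = 3 * (1 + 0.17489) = 3 * 1.17489 = 3.52467, which rounds to 3.5247.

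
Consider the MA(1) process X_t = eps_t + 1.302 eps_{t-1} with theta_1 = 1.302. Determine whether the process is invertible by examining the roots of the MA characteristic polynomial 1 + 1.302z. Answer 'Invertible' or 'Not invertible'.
\text{Not invertible}

The MA(q) characteristic polynomial is P(z) = 1 + 1.302z.
Invertibility requires all roots to lie outside the unit circle, i.e. |z| > 1 for every root.
This is linear in z: 1 + (1.302) z = 0  =>  z = -1/(1.302) = -0.768049,  |z| = 0.768049.
Moduli of all roots: 0.7680.
All moduli strictly greater than 1? No.
Verdict: Not invertible.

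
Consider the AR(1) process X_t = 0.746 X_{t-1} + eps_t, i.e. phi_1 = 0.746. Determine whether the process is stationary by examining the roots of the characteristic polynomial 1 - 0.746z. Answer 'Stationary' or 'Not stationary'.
\text{Stationary}

The AR(p) characteristic polynomial is P(z) = 1 - 0.746z.
Stationarity requires all roots to lie outside the unit circle, i.e. |z| > 1 for every root.
This is linear in z: 1 + (-0.746) z = 0  =>  z = -1/(-0.746) = 1.340483,  |z| = 1.340483.
Moduli of all roots: 1.3405.
All moduli strictly greater than 1? Yes.
Verdict: Stationary.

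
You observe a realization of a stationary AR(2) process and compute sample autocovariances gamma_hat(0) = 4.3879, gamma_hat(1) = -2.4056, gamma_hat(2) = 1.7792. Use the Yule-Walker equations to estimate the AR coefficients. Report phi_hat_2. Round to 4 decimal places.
\hat\phi_{2} = 0.1500

The Yule-Walker equations for an AR(p) process read, in matrix form,
  Gamma_p phi = r_p,   with   (Gamma_p)_{ij} = gamma(|i - j|),
                       (r_p)_i = gamma(i),   i,j = 1..p.
Substitute the sample gammas (Toeplitz matrix and right-hand side of size 2):
  Gamma_p = [[4.3879, -2.4056], [-2.4056, 4.3879]]
  r_p     = [-2.4056, 1.7792]
Written out:
  4.3879 phi_1 - 2.4056 phi_2 = -2.4056
  -2.4056 phi_1 + 4.3879 phi_2 = 1.7792
Solve by Cramer's rule:
  det = gamma(0)^2 - gamma(1)^2 = (4.3879)^2 - (-2.4056)^2 = 19.25366641 - 5.78691136 = 13.46675505
  phi_hat_1 = [gamma(1) gamma(0) - gamma(1) gamma(2)] / det = [(-2.4056)(4.3879) - (-2.4056)(1.7792)] / 13.46675505 = -6.27548872 / 13.46675505 = -0.466
  phi_hat_2 = [gamma(0) gamma(2) - gamma(1)^2] / det = [(4.3879)(1.7792) - (-2.4056)^2] / 13.46675505 = 2.02004032 / 13.46675505 = 0.15
So phi_hat = [-0.4660, 0.1500].
Therefore phi_hat_2 = 0.1500.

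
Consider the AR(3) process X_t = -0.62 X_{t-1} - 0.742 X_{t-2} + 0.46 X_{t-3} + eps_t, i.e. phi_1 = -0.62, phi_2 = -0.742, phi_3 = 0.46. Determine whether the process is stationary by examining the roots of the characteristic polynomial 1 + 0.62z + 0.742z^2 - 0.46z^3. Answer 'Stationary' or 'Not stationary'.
\text{Not stationary}

The AR(p) characteristic polynomial is P(z) = 1 + 0.62z + 0.742z^2 - 0.46z^3.
Stationarity requires all roots to lie outside the unit circle, i.e. |z| > 1 for every root.
Degree 3: look for a simple real root z0 first, then factor out (1 - z/z0) and solve the remaining quadratic.
Testing z0 = 2.5: P(2.5) = 1 + (0.62)(2.5) + (0.742)(2.5)^2 + (-0.46)(2.5)^3
  = 1 + (1.55) + (4.6375) + (-7.1875) = 0.  So z_0 = 2.5 is a root, |z_0| = 2.5.
Divide out the factor (1 - 0.4 z) = (1 - z/z0) (since 1/z0 = 0.4):
  P(z) = (1 - 0.4 z)(1 + (1.02) z + (1.15) z^2)
  [check: z-coef 1.02 - (0.4) = 0.62; z^2-coef 1.15 - (0.4)(1.02) = 0.742; z^3-coef -(0.4)(1.15) = -0.46.]
Remaining roots from the quadratic factor 1 + (1.02) z + (1.15) z^2:
  Set 1 + (1.02) z + (1.15) z^2 = 0, i.e. a z^2 + b z + c = 0 with a = 1.15, b = 1.02, c = 1.
  Discriminant D = b^2 - 4ac = (1.02)^2 - 4*(1.15)*1 = 1.0404 - (4.6) = -3.5596.
  D < 0, so the roots are the complex-conjugate pair z = (-b +/- i sqrt(-D)) / (2a) = -0.4435 +/- 0.8203i.
  For a conjugate pair |z|^2 = z * conj(z) = (product of roots) = c/a = 1/(1.15) = 0.869565, so |z| = sqrt(0.869565) = 0.9325 for both roots.
Moduli of all roots: 2.5000, 0.9325, 0.9325.
All moduli strictly greater than 1? No.
Verdict: Not stationary.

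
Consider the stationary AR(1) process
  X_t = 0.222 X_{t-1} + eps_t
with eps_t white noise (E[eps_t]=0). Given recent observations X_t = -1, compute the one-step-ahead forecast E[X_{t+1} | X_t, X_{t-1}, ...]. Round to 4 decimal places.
E[X_{t+1} \mid \mathcal F_t] = -0.2220

For an AR(p) model X_t = c + sum_i phi_i X_{t-i} + eps_t, the
one-step-ahead conditional mean is
  E[X_{t+1} | X_t, ...] = c + sum_i phi_i X_{t+1-i}.
Substitute known values:
  E[X_{t+1} | ...] = (0.222) * (-1)
                   = -0.2220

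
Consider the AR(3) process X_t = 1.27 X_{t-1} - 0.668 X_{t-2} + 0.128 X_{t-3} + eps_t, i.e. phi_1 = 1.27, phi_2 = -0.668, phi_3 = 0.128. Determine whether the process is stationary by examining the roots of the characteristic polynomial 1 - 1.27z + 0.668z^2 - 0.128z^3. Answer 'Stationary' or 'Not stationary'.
\text{Stationary}

The AR(p) characteristic polynomial is P(z) = 1 - 1.27z + 0.668z^2 - 0.128z^3.
Stationarity requires all roots to lie outside the unit circle, i.e. |z| > 1 for every root.
Degree 3: look for a simple real root z0 first, then factor out (1 - z/z0) and solve the remaining quadratic.
Testing z0 = 2.5: P(2.5) = 1 + (-1.27)(2.5) + (0.668)(2.5)^2 + (-0.128)(2.5)^3
  = 1 + (-3.175) + (4.175) + (-2) = 0.  So z_0 = 2.5 is a root, |z_0| = 2.5.
Divide out the factor (1 - 0.4 z) = (1 - z/z0) (since 1/z0 = 0.4):
  P(z) = (1 - 0.4 z)(1 + (-0.87) z + (0.32) z^2)
  [check: z-coef -0.87 - (0.4) = -1.27; z^2-coef 0.32 - (0.4)(-0.87) = 0.668; z^3-coef -(0.4)(0.32) = -0.128.]
Remaining roots from the quadratic factor 1 + (-0.87) z + (0.32) z^2:
  Set 1 + (-0.87) z + (0.32) z^2 = 0, i.e. a z^2 + b z + c = 0 with a = 0.32, b = -0.87, c = 1.
  Discriminant D = b^2 - 4ac = (-0.87)^2 - 4*(0.32)*1 = 0.7569 - (1.28) = -0.5231.
  D < 0, so the roots are the complex-conjugate pair z = (-b +/- i sqrt(-D)) / (2a) = 1.3594 +/- 1.1301i.
  For a conjugate pair |z|^2 = z * conj(z) = (product of roots) = c/a = 1/(0.32) = 3.125, so |z| = sqrt(3.125) = 1.7678 for both roots.
Moduli of all roots: 2.5000, 1.7678, 1.7678.
All moduli strictly greater than 1? Yes.
Verdict: Stationary.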